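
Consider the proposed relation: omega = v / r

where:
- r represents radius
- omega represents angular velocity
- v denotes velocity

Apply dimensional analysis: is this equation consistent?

Yes

r (radius) has dimensions [L].
omega (angular velocity) has dimensions [T^-1].
v (velocity) has dimensions [L T^-1].

Left side: [T^-1]
Right side: [T^-1]

Both sides have the same dimensions, so the equation is dimensionally consistent.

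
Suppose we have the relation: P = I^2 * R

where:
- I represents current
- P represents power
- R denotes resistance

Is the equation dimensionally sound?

Yes

I (current) has dimensions [I].
P (power) has dimensions [L^2 M T^-3].
R (resistance) has dimensions [I^-2 L^2 M T^-3].

Left side: [L^2 M T^-3]
Right side: [L^2 M T^-3]

Both sides have the same dimensions, so the equation is dimensionally consistent.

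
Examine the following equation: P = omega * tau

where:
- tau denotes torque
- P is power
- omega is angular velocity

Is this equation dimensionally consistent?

Yes

tau (torque) has dimensions [L^2 M T^-2].
P (power) has dimensions [L^2 M T^-3].
omega (angular velocity) has dimensions [T^-1].

Left side: [L^2 M T^-3]
Right side: [L^2 M T^-3]

Both sides have the same dimensions, so the equation is dimensionally consistent.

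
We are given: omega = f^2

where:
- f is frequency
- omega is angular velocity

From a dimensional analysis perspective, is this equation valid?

No

f (frequency) has dimensions [T^-1].
omega (angular velocity) has dimensions [T^-1].

Left side: [T^-1]
Right side: [T^-2]

The two sides have different dimensions, so the equation is NOT dimensionally consistent.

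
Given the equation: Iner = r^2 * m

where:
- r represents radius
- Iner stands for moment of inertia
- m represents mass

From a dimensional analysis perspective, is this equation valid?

Yes

r (radius) has dimensions [L].
Iner (moment of inertia) has dimensions [L^2 M].
m (mass) has dimensions [M].

Left side: [L^2 M]
Right side: [L^2 M]

Both sides have the same dimensions, so the equation is dimensionally consistent.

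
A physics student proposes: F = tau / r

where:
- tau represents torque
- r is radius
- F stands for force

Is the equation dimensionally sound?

Yes

tau (torque) has dimensions [L^2 M T^-2].
r (radius) has dimensions [L].
F (force) has dimensions [L M T^-2].

Left side: [L M T^-2]
Right side: [L M T^-2]

Both sides have the same dimensions, so the equation is dimensionally consistent.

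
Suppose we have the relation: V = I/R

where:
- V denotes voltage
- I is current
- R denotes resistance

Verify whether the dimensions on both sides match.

No

V (voltage) has dimensions [I^-1 L^2 M T^-3].
I (current) has dimensions [I].
R (resistance) has dimensions [I^-2 L^2 M T^-3].

Left side: [I^-1 L^2 M T^-3]
Right side: [I^3 L^-2 M^-1 T^3]

The two sides have different dimensions, so the equation is NOT dimensionally consistent.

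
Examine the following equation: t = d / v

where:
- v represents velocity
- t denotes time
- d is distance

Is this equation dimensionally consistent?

Yes

v (velocity) has dimensions [L T^-1].
t (time) has dimensions [T].
d (distance) has dimensions [L].

Left side: [T]
Right side: [T]

Both sides have the same dimensions, so the equation is dimensionally consistent.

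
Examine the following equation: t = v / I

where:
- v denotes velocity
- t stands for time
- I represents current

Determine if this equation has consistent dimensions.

No

v (velocity) has dimensions [L T^-1].
t (time) has dimensions [T].
I (current) has dimensions [I].

Left side: [T]
Right side: [I^-1 L T^-1]

The two sides have different dimensions, so the equation is NOT dimensionally consistent.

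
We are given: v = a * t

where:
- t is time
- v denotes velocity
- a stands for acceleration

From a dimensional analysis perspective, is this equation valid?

Yes

t (time) has dimensions [T].
v (velocity) has dimensions [L T^-1].
a (acceleration) has dimensions [L T^-2].

Left side: [L T^-1]
Right side: [L T^-1]

Both sides have the same dimensions, so the equation is dimensionally consistent.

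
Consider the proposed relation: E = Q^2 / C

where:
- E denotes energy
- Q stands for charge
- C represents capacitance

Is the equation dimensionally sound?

Yes

E (energy) has dimensions [L^2 M T^-2].
Q (charge) has dimensions [I T].
C (capacitance) has dimensions [I^2 L^-2 M^-1 T^4].

Left side: [L^2 M T^-2]
Right side: [L^2 M T^-2]

Both sides have the same dimensions, so the equation is dimensionally consistent.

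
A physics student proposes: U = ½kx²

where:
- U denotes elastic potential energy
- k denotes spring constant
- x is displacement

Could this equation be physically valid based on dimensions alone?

Yes

U (elastic potential energy) has dimensions [L^2 M T^-2].
k (spring constant) has dimensions [M T^-2].
x (displacement) has dimensions [L].

Left side: [L^2 M T^-2]
Right side: [L^2 M T^-2]

Both sides have the same dimensions, so the equation is dimensionally consistent.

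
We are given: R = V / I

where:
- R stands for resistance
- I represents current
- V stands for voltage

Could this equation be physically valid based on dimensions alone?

Yes

R (resistance) has dimensions [I^-2 L^2 M T^-3].
I (current) has dimensions [I].
V (voltage) has dimensions [I^-1 L^2 M T^-3].

Left side: [I^-2 L^2 M T^-3]
Right side: [I^-2 L^2 M T^-3]

Both sides have the same dimensions, so the equation is dimensionally consistent.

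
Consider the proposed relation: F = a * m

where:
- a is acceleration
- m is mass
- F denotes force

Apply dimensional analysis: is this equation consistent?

Yes

a (acceleration) has dimensions [L T^-2].
m (mass) has dimensions [M].
F (force) has dimensions [L M T^-2].

Left side: [L M T^-2]
Right side: [L M T^-2]

Both sides have the same dimensions, so the equation is dimensionally consistent.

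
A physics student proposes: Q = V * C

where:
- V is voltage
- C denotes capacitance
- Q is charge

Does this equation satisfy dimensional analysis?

Yes

V (voltage) has dimensions [I^-1 L^2 M T^-3].
C (capacitance) has dimensions [I^2 L^-2 M^-1 T^4].
Q (charge) has dimensions [I T].

Left side: [I T]
Right side: [I T]

Both sides have the same dimensions, so the equation is dimensionally consistent.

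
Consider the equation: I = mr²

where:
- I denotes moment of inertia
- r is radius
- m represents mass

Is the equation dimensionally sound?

Yes

I (moment of inertia) has dimensions [L^2 M].
r (radius) has dimensions [L].
m (mass) has dimensions [M].

Left side: [L^2 M]
Right side: [L^2 M]

Both sides have the same dimensions, so the equation is dimensionally consistent.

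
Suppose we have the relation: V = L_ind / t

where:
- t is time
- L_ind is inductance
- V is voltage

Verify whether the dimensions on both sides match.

No

t (time) has dimensions [T].
L_ind (inductance) has dimensions [I^-2 L^2 M T^-2].
V (voltage) has dimensions [I^-1 L^2 M T^-3].

Left side: [I^-1 L^2 M T^-3]
Right side: [I^-2 L^2 M T^-3]

The two sides have different dimensions, so the equation is NOT dimensionally consistent.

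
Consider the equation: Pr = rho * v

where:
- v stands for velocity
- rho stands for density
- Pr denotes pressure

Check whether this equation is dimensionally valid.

No

v (velocity) has dimensions [L T^-1].
rho (density) has dimensions [L^-3 M].
Pr (pressure) has dimensions [L^-1 M T^-2].

Left side: [L^-1 M T^-2]
Right side: [L^-2 M T^-1]

The two sides have different dimensions, so the equation is NOT dimensionally consistent.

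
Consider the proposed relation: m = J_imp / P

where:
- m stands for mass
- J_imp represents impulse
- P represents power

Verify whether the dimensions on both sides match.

No

m (mass) has dimensions [M].
J_imp (impulse) has dimensions [L M T^-1].
P (power) has dimensions [L^2 M T^-3].

Left side: [M]
Right side: [L^-1 T^2]

The two sides have different dimensions, so the equation is NOT dimensionally consistent.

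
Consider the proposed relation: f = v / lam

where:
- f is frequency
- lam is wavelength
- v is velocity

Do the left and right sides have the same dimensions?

Yes

f (frequency) has dimensions [T^-1].
lam (wavelength) has dimensions [L].
v (velocity) has dimensions [L T^-1].

Left side: [T^-1]
Right side: [T^-1]

Both sides have the same dimensions, so the equation is dimensionally consistent.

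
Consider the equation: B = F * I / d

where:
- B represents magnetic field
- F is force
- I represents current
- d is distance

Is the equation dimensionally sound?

No

B (magnetic field) has dimensions [I^-1 M T^-2].
F (force) has dimensions [L M T^-2].
I (current) has dimensions [I].
d (distance) has dimensions [L].

Left side: [I^-1 M T^-2]
Right side: [I M T^-2]

The two sides have different dimensions, so the equation is NOT dimensionally consistent.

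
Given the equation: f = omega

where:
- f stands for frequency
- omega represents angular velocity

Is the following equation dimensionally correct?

Yes

f (frequency) has dimensions [T^-1].
omega (angular velocity) has dimensions [T^-1].

Left side: [T^-1]
Right side: [T^-1]

Both sides have the same dimensions, so the equation is dimensionally consistent.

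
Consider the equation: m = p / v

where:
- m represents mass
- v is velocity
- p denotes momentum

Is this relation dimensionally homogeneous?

Yes

m (mass) has dimensions [M].
v (velocity) has dimensions [L T^-1].
p (momentum) has dimensions [L M T^-1].

Left side: [M]
Right side: [M]

Both sides have the same dimensions, so the equation is dimensionally consistent.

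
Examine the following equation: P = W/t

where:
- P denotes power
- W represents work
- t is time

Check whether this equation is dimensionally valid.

Yes

P (power) has dimensions [L^2 M T^-3].
W (work) has dimensions [L^2 M T^-2].
t (time) has dimensions [T].

Left side: [L^2 M T^-3]
Right side: [L^2 M T^-3]

Both sides have the same dimensions, so the equation is dimensionally consistent.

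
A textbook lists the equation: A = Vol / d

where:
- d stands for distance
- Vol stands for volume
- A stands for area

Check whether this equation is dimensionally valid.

Yes

d (distance) has dimensions [L].
Vol (volume) has dimensions [L^3].
A (area) has dimensions [L^2].

Left side: [L^2]
Right side: [L^2]

Both sides have the same dimensions, so the equation is dimensionally consistent.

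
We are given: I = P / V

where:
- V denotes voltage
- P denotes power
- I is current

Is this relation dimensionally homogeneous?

Yes

V (voltage) has dimensions [I^-1 L^2 M T^-3].
P (power) has dimensions [L^2 M T^-3].
I (current) has dimensions [I].

Left side: [I]
Right side: [I]

Both sides have the same dimensions, so the equation is dimensionally consistent.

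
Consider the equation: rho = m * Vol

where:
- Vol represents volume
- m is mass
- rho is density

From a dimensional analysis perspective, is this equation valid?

No

Vol (volume) has dimensions [L^3].
m (mass) has dimensions [M].
rho (density) has dimensions [L^-3 M].

Left side: [L^-3 M]
Right side: [L^3 M]

The two sides have different dimensions, so the equation is NOT dimensionally consistent.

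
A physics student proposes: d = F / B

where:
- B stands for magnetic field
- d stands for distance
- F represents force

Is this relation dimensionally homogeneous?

No

B (magnetic field) has dimensions [I^-1 M T^-2].
d (distance) has dimensions [L].
F (force) has dimensions [L M T^-2].

Left side: [L]
Right side: [I L]

The two sides have different dimensions, so the equation is NOT dimensionally consistent.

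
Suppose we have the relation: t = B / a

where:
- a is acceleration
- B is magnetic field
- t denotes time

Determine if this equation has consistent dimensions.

No

a (acceleration) has dimensions [L T^-2].
B (magnetic field) has dimensions [I^-1 M T^-2].
t (time) has dimensions [T].

Left side: [T]
Right side: [I^-1 L^-1 M]

The two sides have different dimensions, so the equation is NOT dimensionally consistent.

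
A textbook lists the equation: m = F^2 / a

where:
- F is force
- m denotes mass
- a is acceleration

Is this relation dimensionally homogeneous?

No

F (force) has dimensions [L M T^-2].
m (mass) has dimensions [M].
a (acceleration) has dimensions [L T^-2].

Left side: [M]
Right side: [L M^2 T^-2]

The two sides have different dimensions, so the equation is NOT dimensionally consistent.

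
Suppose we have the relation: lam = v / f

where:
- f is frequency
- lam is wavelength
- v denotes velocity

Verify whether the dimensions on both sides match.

Yes

f (frequency) has dimensions [T^-1].
lam (wavelength) has dimensions [L].
v (velocity) has dimensions [L T^-1].

Left side: [L]
Right side: [L]

Both sides have the same dimensions, so the equation is dimensionally consistent.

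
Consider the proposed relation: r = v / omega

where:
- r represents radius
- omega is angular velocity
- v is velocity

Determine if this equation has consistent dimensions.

Yes

r (radius) has dimensions [L].
omega (angular velocity) has dimensions [T^-1].
v (velocity) has dimensions [L T^-1].

Left side: [L]
Right side: [L]

Both sides have the same dimensions, so the equation is dimensionally consistent.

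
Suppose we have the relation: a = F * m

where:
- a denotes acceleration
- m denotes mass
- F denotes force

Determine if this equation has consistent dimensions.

No

a (acceleration) has dimensions [L T^-2].
m (mass) has dimensions [M].
F (force) has dimensions [L M T^-2].

Left side: [L T^-2]
Right side: [L M^2 T^-2]

The two sides have different dimensions, so the equation is NOT dimensionally consistent.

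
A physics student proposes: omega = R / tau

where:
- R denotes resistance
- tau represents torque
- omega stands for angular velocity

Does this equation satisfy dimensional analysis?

No

R (resistance) has dimensions [I^-2 L^2 M T^-3].
tau (torque) has dimensions [L^2 M T^-2].
omega (angular velocity) has dimensions [T^-1].

Left side: [T^-1]
Right side: [I^-2 T^-1]

The two sides have different dimensions, so the equation is NOT dimensionally consistent.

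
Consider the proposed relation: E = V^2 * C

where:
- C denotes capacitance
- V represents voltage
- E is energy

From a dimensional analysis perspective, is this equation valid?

Yes

C (capacitance) has dimensions [I^2 L^-2 M^-1 T^4].
V (voltage) has dimensions [I^-1 L^2 M T^-3].
E (energy) has dimensions [L^2 M T^-2].

Left side: [L^2 M T^-2]
Right side: [L^2 M T^-2]

Both sides have the same dimensions, so the equation is dimensionally consistent.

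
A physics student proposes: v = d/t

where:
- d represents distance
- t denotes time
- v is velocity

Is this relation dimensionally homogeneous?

Yes

d (distance) has dimensions [L].
t (time) has dimensions [T].
v (velocity) has dimensions [L T^-1].

Left side: [L T^-1]
Right side: [L T^-1]

Both sides have the same dimensions, so the equation is dimensionally consistent.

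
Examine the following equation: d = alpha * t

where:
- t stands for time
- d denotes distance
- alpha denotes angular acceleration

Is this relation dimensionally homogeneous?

No

t (time) has dimensions [T].
d (distance) has dimensions [L].
alpha (angular acceleration) has dimensions [T^-2].

Left side: [L]
Right side: [T^-1]

The two sides have different dimensions, so the equation is NOT dimensionally consistent.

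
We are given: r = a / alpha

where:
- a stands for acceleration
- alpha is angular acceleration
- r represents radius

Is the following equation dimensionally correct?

Yes

a (acceleration) has dimensions [L T^-2].
alpha (angular acceleration) has dimensions [T^-2].
r (radius) has dimensions [L].

Left side: [L]
Right side: [L]

Both sides have the same dimensions, so the equation is dimensionally consistent.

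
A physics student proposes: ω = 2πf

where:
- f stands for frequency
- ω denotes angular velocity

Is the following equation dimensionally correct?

Yes

f (frequency) has dimensions [T^-1].
ω (angular velocity) has dimensions [T^-1].

Left side: [T^-1]
Right side: [T^-1]

Both sides have the same dimensions, so the equation is dimensionally consistent.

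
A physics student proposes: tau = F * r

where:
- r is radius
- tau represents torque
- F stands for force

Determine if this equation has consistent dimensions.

Yes

r (radius) has dimensions [L].
tau (torque) has dimensions [L^2 M T^-2].
F (force) has dimensions [L M T^-2].

Left side: [L^2 M T^-2]
Right side: [L^2 M T^-2]

Both sides have the same dimensions, so the equation is dimensionally consistent.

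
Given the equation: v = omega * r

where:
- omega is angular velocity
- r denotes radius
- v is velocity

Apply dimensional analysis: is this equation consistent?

Yes

omega (angular velocity) has dimensions [T^-1].
r (radius) has dimensions [L].
v (velocity) has dimensions [L T^-1].

Left side: [L T^-1]
Right side: [L T^-1]

Both sides have the same dimensions, so the equation is dimensionally consistent.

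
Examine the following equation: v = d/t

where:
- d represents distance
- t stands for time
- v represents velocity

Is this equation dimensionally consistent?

Yes

d (distance) has dimensions [L].
t (time) has dimensions [T].
v (velocity) has dimensions [L T^-1].

Left side: [L T^-1]
Right side: [L T^-1]

Both sides have the same dimensions, so the equation is dimensionally consistent.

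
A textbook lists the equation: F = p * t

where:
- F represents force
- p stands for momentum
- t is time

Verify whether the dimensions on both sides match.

No

F (force) has dimensions [L M T^-2].
p (momentum) has dimensions [L M T^-1].
t (time) has dimensions [T].

Left side: [L M T^-2]
Right side: [L M]

The two sides have different dimensions, so the equation is NOT dimensionally consistent.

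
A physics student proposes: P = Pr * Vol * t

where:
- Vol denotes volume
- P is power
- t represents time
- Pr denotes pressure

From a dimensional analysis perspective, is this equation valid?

No

Vol (volume) has dimensions [L^3].
P (power) has dimensions [L^2 M T^-3].
t (time) has dimensions [T].
Pr (pressure) has dimensions [L^-1 M T^-2].

Left side: [L^2 M T^-3]
Right side: [L^2 M T^-1]

The two sides have different dimensions, so the equation is NOT dimensionally consistent.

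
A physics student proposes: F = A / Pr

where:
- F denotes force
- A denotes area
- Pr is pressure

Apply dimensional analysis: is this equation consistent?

No

F (force) has dimensions [L M T^-2].
A (area) has dimensions [L^2].
Pr (pressure) has dimensions [L^-1 M T^-2].

Left side: [L M T^-2]
Right side: [L^3 M^-1 T^2]

The two sides have different dimensions, so the equation is NOT dimensionally consistent.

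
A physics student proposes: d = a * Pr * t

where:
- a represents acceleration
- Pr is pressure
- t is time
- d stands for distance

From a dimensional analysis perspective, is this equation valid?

No

a (acceleration) has dimensions [L T^-2].
Pr (pressure) has dimensions [L^-1 M T^-2].
t (time) has dimensions [T].
d (distance) has dimensions [L].

Left side: [L]
Right side: [M T^-3]

The two sides have different dimensions, so the equation is NOT dimensionally consistent.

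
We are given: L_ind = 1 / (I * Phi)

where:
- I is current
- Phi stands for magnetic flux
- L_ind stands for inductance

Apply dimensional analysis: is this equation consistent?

No

I (current) has dimensions [I].
Phi (magnetic flux) has dimensions [I^-1 L^2 M T^-2].
L_ind (inductance) has dimensions [I^-2 L^2 M T^-2].

Left side: [I^-2 L^2 M T^-2]
Right side: [L^-2 M^-1 T^2]

The two sides have different dimensions, so the equation is NOT dimensionally consistent.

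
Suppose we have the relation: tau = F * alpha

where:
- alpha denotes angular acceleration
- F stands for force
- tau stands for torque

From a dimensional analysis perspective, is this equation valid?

No

alpha (angular acceleration) has dimensions [T^-2].
F (force) has dimensions [L M T^-2].
tau (torque) has dimensions [L^2 M T^-2].

Left side: [L^2 M T^-2]
Right side: [L M T^-4]

The two sides have different dimensions, so the equation is NOT dimensionally consistent.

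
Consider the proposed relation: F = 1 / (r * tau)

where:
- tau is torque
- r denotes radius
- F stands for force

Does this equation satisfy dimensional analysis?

No

tau (torque) has dimensions [L^2 M T^-2].
r (radius) has dimensions [L].
F (force) has dimensions [L M T^-2].

Left side: [L M T^-2]
Right side: [L^-3 M^-1 T^2]

The two sides have different dimensions, so the equation is NOT dimensionally consistent.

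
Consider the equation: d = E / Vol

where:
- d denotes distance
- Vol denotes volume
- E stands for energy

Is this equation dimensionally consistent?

No

d (distance) has dimensions [L].
Vol (volume) has dimensions [L^3].
E (energy) has dimensions [L^2 M T^-2].

Left side: [L]
Right side: [L^-1 M T^-2]

The two sides have different dimensions, so the equation is NOT dimensionally consistent.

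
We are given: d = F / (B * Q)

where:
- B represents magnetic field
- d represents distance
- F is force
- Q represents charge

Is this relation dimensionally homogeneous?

No

B (magnetic field) has dimensions [I^-1 M T^-2].
d (distance) has dimensions [L].
F (force) has dimensions [L M T^-2].
Q (charge) has dimensions [I T].

Left side: [L]
Right side: [L T^-1]

The two sides have different dimensions, so the equation is NOT dimensionally consistent.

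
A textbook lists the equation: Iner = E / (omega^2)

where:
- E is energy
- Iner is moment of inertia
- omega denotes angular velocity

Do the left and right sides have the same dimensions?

Yes

E (energy) has dimensions [L^2 M T^-2].
Iner (moment of inertia) has dimensions [L^2 M].
omega (angular velocity) has dimensions [T^-1].

Left side: [L^2 M]
Right side: [L^2 M]

Both sides have the same dimensions, so the equation is dimensionally consistent.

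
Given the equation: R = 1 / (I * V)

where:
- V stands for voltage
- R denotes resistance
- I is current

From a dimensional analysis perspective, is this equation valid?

No

V (voltage) has dimensions [I^-1 L^2 M T^-3].
R (resistance) has dimensions [I^-2 L^2 M T^-3].
I (current) has dimensions [I].

Left side: [I^-2 L^2 M T^-3]
Right side: [L^-2 M^-1 T^3]

The two sides have different dimensions, so the equation is NOT dimensionally consistent.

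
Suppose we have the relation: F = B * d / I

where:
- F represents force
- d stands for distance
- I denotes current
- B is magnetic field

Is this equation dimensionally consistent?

No

F (force) has dimensions [L M T^-2].
d (distance) has dimensions [L].
I (current) has dimensions [I].
B (magnetic field) has dimensions [I^-1 M T^-2].

Left side: [L M T^-2]
Right side: [I^-2 L M T^-2]

The two sides have different dimensions, so the equation is NOT dimensionally consistent.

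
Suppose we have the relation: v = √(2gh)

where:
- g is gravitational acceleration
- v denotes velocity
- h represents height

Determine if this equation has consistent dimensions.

Yes

g (gravitational acceleration) has dimensions [L T^-2].
v (velocity) has dimensions [L T^-1].
h (height) has dimensions [L].

Left side: [L T^-1]
Right side: [L T^-1]

Both sides have the same dimensions, so the equation is dimensionally consistent.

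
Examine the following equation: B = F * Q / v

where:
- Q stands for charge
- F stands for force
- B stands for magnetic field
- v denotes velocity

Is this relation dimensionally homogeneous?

No

Q (charge) has dimensions [I T].
F (force) has dimensions [L M T^-2].
B (magnetic field) has dimensions [I^-1 M T^-2].
v (velocity) has dimensions [L T^-1].

Left side: [I^-1 M T^-2]
Right side: [I M]

The two sides have different dimensions, so the equation is NOT dimensionally consistent.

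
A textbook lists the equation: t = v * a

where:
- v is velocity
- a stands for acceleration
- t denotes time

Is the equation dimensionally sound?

No

v (velocity) has dimensions [L T^-1].
a (acceleration) has dimensions [L T^-2].
t (time) has dimensions [T].

Left side: [T]
Right side: [L^2 T^-3]

The two sides have different dimensions, so the equation is NOT dimensionally consistent.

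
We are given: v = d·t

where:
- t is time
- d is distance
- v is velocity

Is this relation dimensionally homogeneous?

No

t (time) has dimensions [T].
d (distance) has dimensions [L].
v (velocity) has dimensions [L T^-1].

Left side: [L T^-1]
Right side: [L T]

The two sides have different dimensions, so the equation is NOT dimensionally consistent.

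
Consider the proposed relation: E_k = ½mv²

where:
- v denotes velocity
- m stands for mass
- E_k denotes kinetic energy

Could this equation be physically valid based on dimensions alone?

Yes

v (velocity) has dimensions [L T^-1].
m (mass) has dimensions [M].
E_k (kinetic energy) has dimensions [L^2 M T^-2].

Left side: [L^2 M T^-2]
Right side: [L^2 M T^-2]

Both sides have the same dimensions, so the equation is dimensionally consistent.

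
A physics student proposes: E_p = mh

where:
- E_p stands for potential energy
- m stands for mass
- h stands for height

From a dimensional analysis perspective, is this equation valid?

No

E_p (potential energy) has dimensions [L^2 M T^-2].
m (mass) has dimensions [M].
h (height) has dimensions [L].

Left side: [L^2 M T^-2]
Right side: [L M]

The two sides have different dimensions, so the equation is NOT dimensionally consistent.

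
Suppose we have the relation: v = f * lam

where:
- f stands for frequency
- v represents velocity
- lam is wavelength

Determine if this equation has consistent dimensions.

Yes

f (frequency) has dimensions [T^-1].
v (velocity) has dimensions [L T^-1].
lam (wavelength) has dimensions [L].

Left side: [L T^-1]
Right side: [L T^-1]

Both sides have the same dimensions, so the equation is dimensionally consistent.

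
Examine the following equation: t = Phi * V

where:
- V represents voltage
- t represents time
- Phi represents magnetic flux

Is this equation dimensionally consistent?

No

V (voltage) has dimensions [I^-1 L^2 M T^-3].
t (time) has dimensions [T].
Phi (magnetic flux) has dimensions [I^-1 L^2 M T^-2].

Left side: [T]
Right side: [I^-2 L^4 M^2 T^-5]

The two sides have different dimensions, so the equation is NOT dimensionally consistent.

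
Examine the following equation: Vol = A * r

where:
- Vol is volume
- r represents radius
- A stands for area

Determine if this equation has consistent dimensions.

Yes

Vol (volume) has dimensions [L^3].
r (radius) has dimensions [L].
A (area) has dimensions [L^2].

Left side: [L^3]
Right side: [L^3]

Both sides have the same dimensions, so the equation is dimensionally consistent.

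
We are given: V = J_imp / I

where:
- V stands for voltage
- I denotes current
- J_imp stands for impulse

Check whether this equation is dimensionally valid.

No

V (voltage) has dimensions [I^-1 L^2 M T^-3].
I (current) has dimensions [I].
J_imp (impulse) has dimensions [L M T^-1].

Left side: [I^-1 L^2 M T^-3]
Right side: [I^-1 L M T^-1]

The two sides have different dimensions, so the equation is NOT dimensionally consistent.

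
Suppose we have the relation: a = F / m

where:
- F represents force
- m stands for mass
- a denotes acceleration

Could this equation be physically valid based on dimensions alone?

Yes

F (force) has dimensions [L M T^-2].
m (mass) has dimensions [M].
a (acceleration) has dimensions [L T^-2].

Left side: [L T^-2]
Right side: [L T^-2]

Both sides have the same dimensions, so the equation is dimensionally consistent.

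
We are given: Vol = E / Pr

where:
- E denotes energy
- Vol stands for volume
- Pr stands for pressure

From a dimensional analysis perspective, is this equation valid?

Yes

E (energy) has dimensions [L^2 M T^-2].
Vol (volume) has dimensions [L^3].
Pr (pressure) has dimensions [L^-1 M T^-2].

Left side: [L^3]
Right side: [L^3]

Both sides have the same dimensions, so the equation is dimensionally consistent.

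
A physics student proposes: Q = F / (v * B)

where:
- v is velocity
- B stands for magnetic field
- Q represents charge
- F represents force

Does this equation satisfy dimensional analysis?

Yes

v (velocity) has dimensions [L T^-1].
B (magnetic field) has dimensions [I^-1 M T^-2].
Q (charge) has dimensions [I T].
F (force) has dimensions [L M T^-2].

Left side: [I T]
Right side: [I T]

Both sides have the same dimensions, so the equation is dimensionally consistent.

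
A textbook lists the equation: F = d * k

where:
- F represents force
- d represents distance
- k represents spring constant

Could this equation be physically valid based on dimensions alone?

Yes

F (force) has dimensions [L M T^-2].
d (distance) has dimensions [L].
k (spring constant) has dimensions [M T^-2].

Left side: [L M T^-2]
Right side: [L M T^-2]

Both sides have the same dimensions, so the equation is dimensionally consistent.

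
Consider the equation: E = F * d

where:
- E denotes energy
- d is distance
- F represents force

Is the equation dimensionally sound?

Yes

E (energy) has dimensions [L^2 M T^-2].
d (distance) has dimensions [L].
F (force) has dimensions [L M T^-2].

Left side: [L^2 M T^-2]
Right side: [L^2 M T^-2]

Both sides have the same dimensions, so the equation is dimensionally consistent.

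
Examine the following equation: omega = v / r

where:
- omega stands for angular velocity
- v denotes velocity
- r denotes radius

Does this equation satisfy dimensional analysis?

Yes

omega (angular velocity) has dimensions [T^-1].
v (velocity) has dimensions [L T^-1].
r (radius) has dimensions [L].

Left side: [T^-1]
Right side: [T^-1]

Both sides have the same dimensions, so the equation is dimensionally consistent.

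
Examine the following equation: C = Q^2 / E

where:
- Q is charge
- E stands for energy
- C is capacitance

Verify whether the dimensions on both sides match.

Yes

Q (charge) has dimensions [I T].
E (energy) has dimensions [L^2 M T^-2].
C (capacitance) has dimensions [I^2 L^-2 M^-1 T^4].

Left side: [I^2 L^-2 M^-1 T^4]
Right side: [I^2 L^-2 M^-1 T^4]

Both sides have the same dimensions, so the equation is dimensionally consistent.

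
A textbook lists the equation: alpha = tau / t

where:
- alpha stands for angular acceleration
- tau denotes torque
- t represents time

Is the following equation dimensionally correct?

No

alpha (angular acceleration) has dimensions [T^-2].
tau (torque) has dimensions [L^2 M T^-2].
t (time) has dimensions [T].

Left side: [T^-2]
Right side: [L^2 M T^-3]

The two sides have different dimensions, so the equation is NOT dimensionally consistent.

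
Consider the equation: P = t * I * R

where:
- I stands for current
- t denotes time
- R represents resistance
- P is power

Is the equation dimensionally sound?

No

I (current) has dimensions [I].
t (time) has dimensions [T].
R (resistance) has dimensions [I^-2 L^2 M T^-3].
P (power) has dimensions [L^2 M T^-3].

Left side: [L^2 M T^-3]
Right side: [I^-1 L^2 M T^-2]

The two sides have different dimensions, so the equation is NOT dimensionally consistent.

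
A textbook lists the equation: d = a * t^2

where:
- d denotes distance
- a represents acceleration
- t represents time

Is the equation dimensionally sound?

Yes

d (distance) has dimensions [L].
a (acceleration) has dimensions [L T^-2].
t (time) has dimensions [T].

Left side: [L]
Right side: [L]

Both sides have the same dimensions, so the equation is dimensionally consistent.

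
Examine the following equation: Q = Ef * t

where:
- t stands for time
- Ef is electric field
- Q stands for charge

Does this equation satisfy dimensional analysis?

No

t (time) has dimensions [T].
Ef (electric field) has dimensions [I^-1 L M T^-3].
Q (charge) has dimensions [I T].

Left side: [I T]
Right side: [I^-1 L M T^-2]

The two sides have different dimensions, so the equation is NOT dimensionally consistent.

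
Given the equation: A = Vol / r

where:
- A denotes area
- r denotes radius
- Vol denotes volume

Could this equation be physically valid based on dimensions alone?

Yes

A (area) has dimensions [L^2].
r (radius) has dimensions [L].
Vol (volume) has dimensions [L^3].

Left side: [L^2]
Right side: [L^2]

Both sides have the same dimensions, so the equation is dimensionally consistent.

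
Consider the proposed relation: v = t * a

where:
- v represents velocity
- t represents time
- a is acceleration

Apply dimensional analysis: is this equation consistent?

Yes

v (velocity) has dimensions [L T^-1].
t (time) has dimensions [T].
a (acceleration) has dimensions [L T^-2].

Left side: [L T^-1]
Right side: [L T^-1]

Both sides have the same dimensions, so the equation is dimensionally consistent.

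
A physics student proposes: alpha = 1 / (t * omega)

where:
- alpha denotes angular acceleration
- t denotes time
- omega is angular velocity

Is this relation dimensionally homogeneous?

No

alpha (angular acceleration) has dimensions [T^-2].
t (time) has dimensions [T].
omega (angular velocity) has dimensions [T^-1].

Left side: [T^-2]
Right side: [dimensionless]

The two sides have different dimensions, so the equation is NOT dimensionally consistent.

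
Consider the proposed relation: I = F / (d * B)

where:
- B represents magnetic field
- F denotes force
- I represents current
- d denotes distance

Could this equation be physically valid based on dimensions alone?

Yes

B (magnetic field) has dimensions [I^-1 M T^-2].
F (force) has dimensions [L M T^-2].
I (current) has dimensions [I].
d (distance) has dimensions [L].

Left side: [I]
Right side: [I]

Both sides have the same dimensions, so the equation is dimensionally consistent.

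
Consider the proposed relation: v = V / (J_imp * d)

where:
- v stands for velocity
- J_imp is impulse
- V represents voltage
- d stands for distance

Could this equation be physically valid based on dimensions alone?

No

v (velocity) has dimensions [L T^-1].
J_imp (impulse) has dimensions [L M T^-1].
V (voltage) has dimensions [I^-1 L^2 M T^-3].
d (distance) has dimensions [L].

Left side: [L T^-1]
Right side: [I^-1 T^-2]

The two sides have different dimensions, so the equation is NOT dimensionally consistent.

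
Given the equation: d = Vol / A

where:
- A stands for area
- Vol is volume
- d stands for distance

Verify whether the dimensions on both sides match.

Yes

A (area) has dimensions [L^2].
Vol (volume) has dimensions [L^3].
d (distance) has dimensions [L].

Left side: [L]
Right side: [L]

Both sides have the same dimensions, so the equation is dimensionally consistent.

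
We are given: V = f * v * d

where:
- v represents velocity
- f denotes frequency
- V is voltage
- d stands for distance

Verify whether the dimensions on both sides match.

No

v (velocity) has dimensions [L T^-1].
f (frequency) has dimensions [T^-1].
V (voltage) has dimensions [I^-1 L^2 M T^-3].
d (distance) has dimensions [L].

Left side: [I^-1 L^2 M T^-3]
Right side: [L^2 T^-2]

The two sides have different dimensions, so the equation is NOT dimensionally consistent.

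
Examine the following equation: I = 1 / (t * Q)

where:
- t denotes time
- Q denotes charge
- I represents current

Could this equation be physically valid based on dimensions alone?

No

t (time) has dimensions [T].
Q (charge) has dimensions [I T].
I (current) has dimensions [I].

Left side: [I]
Right side: [I^-1 T^-2]

The two sides have different dimensions, so the equation is NOT dimensionally consistent.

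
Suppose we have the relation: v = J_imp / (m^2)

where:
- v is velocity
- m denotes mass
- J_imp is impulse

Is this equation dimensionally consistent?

No

v (velocity) has dimensions [L T^-1].
m (mass) has dimensions [M].
J_imp (impulse) has dimensions [L M T^-1].

Left side: [L T^-1]
Right side: [L M^-1 T^-1]

The two sides have different dimensions, so the equation is NOT dimensionally consistent.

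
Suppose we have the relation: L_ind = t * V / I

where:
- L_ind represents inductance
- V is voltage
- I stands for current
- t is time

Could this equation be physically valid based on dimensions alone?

Yes

L_ind (inductance) has dimensions [I^-2 L^2 M T^-2].
V (voltage) has dimensions [I^-1 L^2 M T^-3].
I (current) has dimensions [I].
t (time) has dimensions [T].

Left side: [I^-2 L^2 M T^-2]
Right side: [I^-2 L^2 M T^-2]

Both sides have the same dimensions, so the equation is dimensionally consistent.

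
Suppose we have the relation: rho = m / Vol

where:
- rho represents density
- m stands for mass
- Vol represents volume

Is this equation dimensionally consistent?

Yes

rho (density) has dimensions [L^-3 M].
m (mass) has dimensions [M].
Vol (volume) has dimensions [L^3].

Left side: [L^-3 M]
Right side: [L^-3 M]

Both sides have the same dimensions, so the equation is dimensionally consistent.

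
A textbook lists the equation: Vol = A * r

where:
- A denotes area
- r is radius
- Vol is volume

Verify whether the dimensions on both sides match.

Yes

A (area) has dimensions [L^2].
r (radius) has dimensions [L].
Vol (volume) has dimensions [L^3].

Left side: [L^3]
Right side: [L^3]

Both sides have the same dimensions, so the equation is dimensionally consistent.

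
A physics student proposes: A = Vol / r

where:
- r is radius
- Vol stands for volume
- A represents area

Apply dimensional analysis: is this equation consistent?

Yes

r (radius) has dimensions [L].
Vol (volume) has dimensions [L^3].
A (area) has dimensions [L^2].

Left side: [L^2]
Right side: [L^2]

Both sides have the same dimensions, so the equation is dimensionally consistent.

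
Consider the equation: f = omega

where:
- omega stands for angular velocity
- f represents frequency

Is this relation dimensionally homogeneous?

Yes

omega (angular velocity) has dimensions [T^-1].
f (frequency) has dimensions [T^-1].

Left side: [T^-1]
Right side: [T^-1]

Both sides have the same dimensions, so the equation is dimensionally consistent.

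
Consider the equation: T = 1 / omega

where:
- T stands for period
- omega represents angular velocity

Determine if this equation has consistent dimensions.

Yes

T (period) has dimensions [T].
omega (angular velocity) has dimensions [T^-1].

Left side: [T]
Right side: [T]

Both sides have the same dimensions, so the equation is dimensionally consistent.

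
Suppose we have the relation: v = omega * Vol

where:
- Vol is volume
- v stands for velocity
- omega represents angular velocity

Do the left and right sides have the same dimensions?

No

Vol (volume) has dimensions [L^3].
v (velocity) has dimensions [L T^-1].
omega (angular velocity) has dimensions [T^-1].

Left side: [L T^-1]
Right side: [L^3 T^-1]

The two sides have different dimensions, so the equation is NOT dimensionally consistent.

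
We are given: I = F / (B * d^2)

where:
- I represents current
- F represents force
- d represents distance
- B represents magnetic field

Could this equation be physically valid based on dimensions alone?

No

I (current) has dimensions [I].
F (force) has dimensions [L M T^-2].
d (distance) has dimensions [L].
B (magnetic field) has dimensions [I^-1 M T^-2].

Left side: [I]
Right side: [I L^-1]

The two sides have different dimensions, so the equation is NOT dimensionally consistent.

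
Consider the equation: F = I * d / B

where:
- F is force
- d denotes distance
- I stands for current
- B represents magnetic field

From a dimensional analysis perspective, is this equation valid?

No

F (force) has dimensions [L M T^-2].
d (distance) has dimensions [L].
I (current) has dimensions [I].
B (magnetic field) has dimensions [I^-1 M T^-2].

Left side: [L M T^-2]
Right side: [I^2 L M^-1 T^2]

The two sides have different dimensions, so the equation is NOT dimensionally consistent.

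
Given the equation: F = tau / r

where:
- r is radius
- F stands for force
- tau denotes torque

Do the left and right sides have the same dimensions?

Yes

r (radius) has dimensions [L].
F (force) has dimensions [L M T^-2].
tau (torque) has dimensions [L^2 M T^-2].

Left side: [L M T^-2]
Right side: [L M T^-2]

Both sides have the same dimensions, so the equation is dimensionally consistent.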